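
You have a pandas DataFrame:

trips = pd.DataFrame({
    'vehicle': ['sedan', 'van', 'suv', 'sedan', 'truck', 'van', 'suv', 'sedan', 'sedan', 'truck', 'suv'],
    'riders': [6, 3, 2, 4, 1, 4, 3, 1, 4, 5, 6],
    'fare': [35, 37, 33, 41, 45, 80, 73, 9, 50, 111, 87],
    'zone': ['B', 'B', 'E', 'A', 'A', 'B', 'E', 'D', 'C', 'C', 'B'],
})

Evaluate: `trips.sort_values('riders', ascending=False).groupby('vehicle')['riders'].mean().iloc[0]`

sort by riders descending:
   vehicle  riders  fare zone
0    sedan       6    35    B
10     suv       6    87    B
9    truck       5   111    C
3    sedan       4    41    A
5      van       4    80    B
8    sedan       4    50    C
1      van       3    37    B
6      suv       3    73    E
2      suv       2    33    E
4    truck       1    45    A
7    sedan       1     9    D
group by vehicle, mean of riders:
vehicle
sedan    3.750000
suv      3.666667
truck    3.000000
van      3.500000
Name: riders, dtype: float64
value at position 0 → 3.75

3.75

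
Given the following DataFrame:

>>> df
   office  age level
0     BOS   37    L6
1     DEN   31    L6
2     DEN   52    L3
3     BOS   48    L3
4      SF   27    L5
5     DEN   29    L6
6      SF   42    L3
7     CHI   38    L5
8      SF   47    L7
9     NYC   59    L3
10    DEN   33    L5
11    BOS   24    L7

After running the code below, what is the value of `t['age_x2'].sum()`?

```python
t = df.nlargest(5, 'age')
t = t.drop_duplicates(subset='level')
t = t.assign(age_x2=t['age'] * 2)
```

take 5 rows with largest age:
  office  age level
9    NYC   59    L3
2    DEN   52    L3
3    BOS   48    L3
8     SF   47    L7
6     SF   42    L3
drop duplicate level (keep=first):
  office  age level
9    NYC   59    L3
8     SF   47    L7
add column age_x2 = t['age'] * 2:
  office  age level  age_x2
9    NYC   59    L3     118
8     SF   47    L7      94
So sum() = 212.

212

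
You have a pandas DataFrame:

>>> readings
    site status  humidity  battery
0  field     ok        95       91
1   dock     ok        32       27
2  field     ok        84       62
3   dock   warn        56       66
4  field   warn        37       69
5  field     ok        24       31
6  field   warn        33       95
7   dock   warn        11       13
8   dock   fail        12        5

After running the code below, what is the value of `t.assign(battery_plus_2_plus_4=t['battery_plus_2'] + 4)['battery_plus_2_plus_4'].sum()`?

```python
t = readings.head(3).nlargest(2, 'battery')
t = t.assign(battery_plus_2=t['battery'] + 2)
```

165

take first 3 rows:
    site status  humidity  battery
0  field     ok        95       91
1   dock     ok        32       27
2  field     ok        84       62
take 2 rows with largest battery:
    site status  humidity  battery
0  field     ok        95       91
2  field     ok        84       62
add column battery_plus_2 = t['battery'] + 2:
    site status  humidity  battery  battery_plus_2
0  field     ok        95       91              93
2  field     ok        84       62              64
add column battery_plus_2_plus_4 = t['battery_plus_2'] + 4:
    site status  humidity  battery  battery_plus_2  battery_plus_2_plus_4
0  field     ok        95       91              93                     97
2  field     ok        84       62              64                     68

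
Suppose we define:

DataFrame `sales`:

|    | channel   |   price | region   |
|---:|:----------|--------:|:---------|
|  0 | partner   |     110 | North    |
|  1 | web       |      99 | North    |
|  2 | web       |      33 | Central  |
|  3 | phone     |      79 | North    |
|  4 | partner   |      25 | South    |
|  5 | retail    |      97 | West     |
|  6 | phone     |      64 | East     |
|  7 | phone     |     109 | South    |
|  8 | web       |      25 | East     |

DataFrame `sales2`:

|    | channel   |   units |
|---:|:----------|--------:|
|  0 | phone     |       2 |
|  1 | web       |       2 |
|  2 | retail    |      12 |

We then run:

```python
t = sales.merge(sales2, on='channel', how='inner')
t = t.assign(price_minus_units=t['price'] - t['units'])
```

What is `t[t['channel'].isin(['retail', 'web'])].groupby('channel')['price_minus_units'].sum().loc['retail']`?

merge on 'channel' (how='inner') → 7 rows:
  channel  price   region  units
0     web     99    North      2
1     web     33  Central      2
2   phone     79    North      2
3  retail     97     West     12
4   phone     64     East      2
5   phone    109    South      2
6     web     25     East      2
add column price_minus_units = t['price'] - t['units']:
  channel  price   region  units  price_minus_units
0     web     99    North      2                 97
1     web     33  Central      2                 31
2   phone     79    North      2                 77
3  retail     97     West     12                 85
4   phone     64     East      2                 62
5   phone    109    South      2                107
6     web     25     East      2                 23
filter rows where channel in ['retail', 'web']:
  channel  price   region  units  price_minus_units
0     web     99    North      2                 97
1     web     33  Central      2                 31
3  retail     97     West     12                 85
6     web     25     East      2                 23
group by channel, sum of price_minus_units:
channel
retail     85
web       151
Name: price_minus_units, dtype: int64

85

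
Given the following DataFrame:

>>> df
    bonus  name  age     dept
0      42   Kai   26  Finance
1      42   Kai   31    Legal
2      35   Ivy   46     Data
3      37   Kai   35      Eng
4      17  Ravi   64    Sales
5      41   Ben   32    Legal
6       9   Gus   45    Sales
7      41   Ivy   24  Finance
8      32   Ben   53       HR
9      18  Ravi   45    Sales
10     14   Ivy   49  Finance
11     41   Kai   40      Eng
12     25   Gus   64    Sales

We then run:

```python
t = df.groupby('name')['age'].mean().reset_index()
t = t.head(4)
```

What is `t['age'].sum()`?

169.666666667

group by name, mean of age:
name
Ben     42.500000
Gus     54.500000
Ivy     39.666667
Kai     33.000000
Ravi    54.500000
Name: age, dtype: float64
reset_index():
   name        age
0   Ben  42.500000
1   Gus  54.500000
2   Ivy  39.666667
3   Kai  33.000000
4  Ravi  54.500000
take first 4 rows:
  name        age
0  Ben  42.500000
1  Gus  54.500000
2  Ivy  39.666667
3  Kai  33.000000
So sum() = 169.666666667.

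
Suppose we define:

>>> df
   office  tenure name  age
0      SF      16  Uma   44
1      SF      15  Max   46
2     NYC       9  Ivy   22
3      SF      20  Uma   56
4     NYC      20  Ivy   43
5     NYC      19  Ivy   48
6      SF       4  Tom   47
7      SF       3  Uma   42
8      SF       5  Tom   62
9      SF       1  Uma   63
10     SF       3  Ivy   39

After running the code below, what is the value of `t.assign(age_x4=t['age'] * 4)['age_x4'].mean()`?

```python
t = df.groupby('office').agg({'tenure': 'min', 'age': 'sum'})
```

group by office: min(tenure), sum(age):
        tenure  age
office             
NYC          9  113
SF           1  399
add column age_x4 = t['age'] * 4:
        tenure  age  age_x4
office                     
NYC          9  113     452
SF           1  399    1596
The mean of column 'age_x4' is 1024.0.

1024.0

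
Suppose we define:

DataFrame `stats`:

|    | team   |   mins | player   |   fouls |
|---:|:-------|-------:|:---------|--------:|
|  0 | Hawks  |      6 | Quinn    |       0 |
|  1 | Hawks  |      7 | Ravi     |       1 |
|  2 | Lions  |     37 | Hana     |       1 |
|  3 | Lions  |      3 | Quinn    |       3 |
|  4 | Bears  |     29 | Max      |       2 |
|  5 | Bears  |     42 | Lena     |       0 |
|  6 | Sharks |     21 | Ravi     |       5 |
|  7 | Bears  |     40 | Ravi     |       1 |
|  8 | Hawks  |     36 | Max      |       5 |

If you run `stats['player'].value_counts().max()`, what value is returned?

3

value_counts of player:
player
Ravi     3
Quinn    2
Max      2
Hana     1
Lena     1
Name: count, dtype: int64
Taking the max of the resulting series gives 3.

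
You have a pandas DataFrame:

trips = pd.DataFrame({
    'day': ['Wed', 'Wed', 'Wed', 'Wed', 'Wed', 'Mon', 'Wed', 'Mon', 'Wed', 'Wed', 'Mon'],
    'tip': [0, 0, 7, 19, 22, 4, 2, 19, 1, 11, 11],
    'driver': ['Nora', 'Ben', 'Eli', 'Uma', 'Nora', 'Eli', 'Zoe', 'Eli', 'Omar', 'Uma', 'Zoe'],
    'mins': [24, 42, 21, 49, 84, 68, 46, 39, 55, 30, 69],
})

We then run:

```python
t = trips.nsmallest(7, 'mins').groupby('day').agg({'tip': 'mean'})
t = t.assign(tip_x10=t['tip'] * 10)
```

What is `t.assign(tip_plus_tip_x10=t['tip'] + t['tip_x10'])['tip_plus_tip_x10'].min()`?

take 7 rows with smallest mins:
   day  tip driver  mins
2  Wed    7    Eli    21
0  Wed    0   Nora    24
9  Wed   11    Uma    30
7  Mon   19    Eli    39
1  Wed    0    Ben    42
6  Wed    2    Zoe    46
3  Wed   19    Uma    49
group by day, mean of tip:
      tip
day      
Mon  19.0
Wed   6.5
add column tip_x10 = t['tip'] * 10:
      tip  tip_x10
day               
Mon  19.0    190.0
Wed   6.5     65.0
add column tip_plus_tip_x10 = t['tip'] + t['tip_x10']:
      tip  tip_x10  tip_plus_tip_x10
day                                 
Mon  19.0    190.0             209.0
Wed   6.5     65.0              71.5
Reading off the min of column 'tip_plus_tip_x10', we get 71.5.

71.5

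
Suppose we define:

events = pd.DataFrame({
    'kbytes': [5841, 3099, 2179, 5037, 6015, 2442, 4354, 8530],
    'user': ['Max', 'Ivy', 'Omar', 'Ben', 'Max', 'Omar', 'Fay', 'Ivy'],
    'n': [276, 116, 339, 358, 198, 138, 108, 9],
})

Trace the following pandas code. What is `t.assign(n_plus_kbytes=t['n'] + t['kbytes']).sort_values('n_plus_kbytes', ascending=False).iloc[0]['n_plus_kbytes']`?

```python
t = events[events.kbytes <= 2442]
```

filter rows where kbytes <= 2442:
   kbytes  user    n
2    2179  Omar  339
5    2442  Omar  138
add column n_plus_kbytes = t['n'] + t['kbytes']:
   kbytes  user    n  n_plus_kbytes
2    2179  Omar  339           2518
5    2442  Omar  138           2580
sort by n_plus_kbytes descending:
   kbytes  user    n  n_plus_kbytes
5    2442  Omar  138           2580
2    2179  Omar  339           2518

2580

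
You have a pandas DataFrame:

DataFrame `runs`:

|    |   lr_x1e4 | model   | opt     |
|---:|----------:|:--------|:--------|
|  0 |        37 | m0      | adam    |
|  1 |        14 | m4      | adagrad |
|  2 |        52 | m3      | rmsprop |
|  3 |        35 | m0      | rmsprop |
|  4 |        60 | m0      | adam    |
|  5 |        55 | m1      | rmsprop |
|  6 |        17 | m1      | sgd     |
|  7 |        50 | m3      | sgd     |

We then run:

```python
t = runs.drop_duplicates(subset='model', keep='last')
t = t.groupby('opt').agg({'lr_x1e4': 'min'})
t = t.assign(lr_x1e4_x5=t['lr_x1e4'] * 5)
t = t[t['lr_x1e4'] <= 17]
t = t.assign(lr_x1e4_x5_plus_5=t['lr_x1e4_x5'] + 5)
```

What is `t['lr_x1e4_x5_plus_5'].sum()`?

165

drop duplicate model (keep=last):
   lr_x1e4 model      opt
1       14    m4  adagrad
4       60    m0     adam
6       17    m1      sgd
7       50    m3      sgd
group by opt, min of lr_x1e4:
         lr_x1e4
opt             
adagrad       14
adam          60
sgd           17
add column lr_x1e4_x5 = t['lr_x1e4'] * 5:
         lr_x1e4  lr_x1e4_x5
opt                         
adagrad       14          70
adam          60         300
sgd           17          85
filter rows where lr_x1e4 <= 17:
         lr_x1e4  lr_x1e4_x5
opt                         
adagrad       14          70
sgd           17          85
add column lr_x1e4_x5_plus_5 = t['lr_x1e4_x5'] + 5:
         lr_x1e4  lr_x1e4_x5  lr_x1e4_x5_plus_5
opt                                            
adagrad       14          70                 75
sgd           17          85                 90
So sum() = 165.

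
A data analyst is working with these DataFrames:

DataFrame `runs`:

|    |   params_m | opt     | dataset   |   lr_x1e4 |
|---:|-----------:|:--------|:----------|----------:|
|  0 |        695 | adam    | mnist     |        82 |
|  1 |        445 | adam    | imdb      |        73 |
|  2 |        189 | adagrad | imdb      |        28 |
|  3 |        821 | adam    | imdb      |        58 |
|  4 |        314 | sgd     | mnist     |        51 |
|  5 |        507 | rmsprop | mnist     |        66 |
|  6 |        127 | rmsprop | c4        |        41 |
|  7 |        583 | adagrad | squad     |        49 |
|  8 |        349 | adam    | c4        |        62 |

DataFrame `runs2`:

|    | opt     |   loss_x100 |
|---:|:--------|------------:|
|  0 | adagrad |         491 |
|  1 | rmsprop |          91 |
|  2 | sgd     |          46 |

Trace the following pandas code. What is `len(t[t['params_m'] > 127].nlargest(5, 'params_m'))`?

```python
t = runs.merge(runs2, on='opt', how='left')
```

5

merge on 'opt' (how='left') → 9 rows:
   params_m      opt dataset  lr_x1e4  loss_x100
0       695     adam   mnist       82        NaN
1       445     adam    imdb       73        NaN
2       189  adagrad    imdb       28      491.0
3       821     adam    imdb       58        NaN
4       314      sgd   mnist       51       46.0
5       507  rmsprop   mnist       66       91.0
6       127  rmsprop      c4       41       91.0
7       583  adagrad   squad       49      491.0
8       349     adam      c4       62        NaN
filter rows where params_m > 127:
   params_m      opt dataset  lr_x1e4  loss_x100
0       695     adam   mnist       82        NaN
1       445     adam    imdb       73        NaN
2       189  adagrad    imdb       28      491.0
3       821     adam    imdb       58        NaN
4       314      sgd   mnist       51       46.0
5       507  rmsprop   mnist       66       91.0
7       583  adagrad   squad       49      491.0
8       349     adam      c4       62        NaN
take 5 rows with largest params_m:
   params_m      opt dataset  lr_x1e4  loss_x100
3       821     adam    imdb       58        NaN
0       695     adam   mnist       82        NaN
7       583  adagrad   squad       49      491.0
5       507  rmsprop   mnist       66       91.0
1       445     adam    imdb       73        NaN
So nlargest(5, 'params_m')) = 5.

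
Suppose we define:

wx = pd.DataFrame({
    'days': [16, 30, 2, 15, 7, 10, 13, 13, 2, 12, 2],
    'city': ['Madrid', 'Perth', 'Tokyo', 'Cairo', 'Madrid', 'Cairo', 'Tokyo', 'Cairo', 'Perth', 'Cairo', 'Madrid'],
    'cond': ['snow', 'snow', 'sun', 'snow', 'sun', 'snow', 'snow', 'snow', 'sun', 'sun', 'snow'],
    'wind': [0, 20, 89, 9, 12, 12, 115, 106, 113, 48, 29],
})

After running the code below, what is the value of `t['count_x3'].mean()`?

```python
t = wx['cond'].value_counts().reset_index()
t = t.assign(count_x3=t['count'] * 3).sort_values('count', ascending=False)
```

value_counts of cond:
cond
snow    7
sun     4
Name: count, dtype: int64
reset_index():
   cond  count
0  snow      7
1   sun      4
add column count_x3 = t['count'] * 3:
   cond  count  count_x3
0  snow      7        21
1   sun      4        12
sort by count descending:
   cond  count  count_x3
0  snow      7        21
1   sun      4        12
The mean of column 'count_x3' is 16.5.

16.5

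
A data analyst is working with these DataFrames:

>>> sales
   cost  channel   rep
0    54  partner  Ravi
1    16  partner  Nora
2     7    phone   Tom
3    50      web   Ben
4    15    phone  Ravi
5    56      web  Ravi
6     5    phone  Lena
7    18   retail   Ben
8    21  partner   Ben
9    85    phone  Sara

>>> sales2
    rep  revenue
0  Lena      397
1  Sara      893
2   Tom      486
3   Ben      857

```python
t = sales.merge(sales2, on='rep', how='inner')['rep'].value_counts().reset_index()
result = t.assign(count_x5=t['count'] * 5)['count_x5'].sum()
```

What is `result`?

merge on 'rep' (how='inner') → 6 rows:
   cost  channel   rep  revenue
0     7    phone   Tom      486
1    50      web   Ben      857
2     5    phone  Lena      397
3    18   retail   Ben      857
4    21  partner   Ben      857
5    85    phone  Sara      893
value_counts of rep:
rep
Ben     3
Tom     1
Lena    1
Sara    1
Name: count, dtype: int64
reset_index():
    rep  count
0   Ben      3
1   Tom      1
2  Lena      1
3  Sara      1
add column count_x5 = t['count'] * 5:
    rep  count  count_x5
0   Ben      3        15
1   Tom      1         5
2  Lena      1         5
3  Sara      1         5
The sum of column 'count_x5' is 30.

30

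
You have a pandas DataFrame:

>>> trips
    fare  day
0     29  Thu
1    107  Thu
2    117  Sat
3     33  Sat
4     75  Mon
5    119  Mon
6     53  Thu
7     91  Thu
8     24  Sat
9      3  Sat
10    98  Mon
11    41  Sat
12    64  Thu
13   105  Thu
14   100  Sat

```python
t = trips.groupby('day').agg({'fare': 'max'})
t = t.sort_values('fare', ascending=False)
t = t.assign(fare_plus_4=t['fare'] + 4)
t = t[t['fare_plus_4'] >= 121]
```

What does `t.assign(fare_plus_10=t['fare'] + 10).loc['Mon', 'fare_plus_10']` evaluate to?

129

group by day, max of fare:
     fare
day      
Mon   119
Sat   117
Thu   107
sort by fare descending:
     fare
day      
Mon   119
Sat   117
Thu   107
add column fare_plus_4 = t['fare'] + 4:
     fare  fare_plus_4
day                   
Mon   119          123
Sat   117          121
Thu   107          111
filter rows where fare_plus_4 >= 121:
     fare  fare_plus_4
day                   
Mon   119          123
Sat   117          121
add column fare_plus_10 = t['fare'] + 10:
     fare  fare_plus_4  fare_plus_10
day                                 
Mon   119          123           129
Sat   117          121           127
So loc['Mon', 'fare_plus_10'] = 129.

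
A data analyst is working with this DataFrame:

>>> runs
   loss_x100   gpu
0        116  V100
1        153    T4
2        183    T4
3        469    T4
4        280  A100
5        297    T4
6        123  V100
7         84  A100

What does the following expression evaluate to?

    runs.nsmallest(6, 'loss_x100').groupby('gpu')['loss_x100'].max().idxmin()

take 6 rows with smallest loss_x100:
   loss_x100   gpu
7         84  A100
0        116  V100
6        123  V100
1        153    T4
2        183    T4
4        280  A100
group by gpu, max of loss_x100:
gpu
A100    280
T4      183
V100    123
Name: loss_x100, dtype: int64
So idxmin() = V100.

V100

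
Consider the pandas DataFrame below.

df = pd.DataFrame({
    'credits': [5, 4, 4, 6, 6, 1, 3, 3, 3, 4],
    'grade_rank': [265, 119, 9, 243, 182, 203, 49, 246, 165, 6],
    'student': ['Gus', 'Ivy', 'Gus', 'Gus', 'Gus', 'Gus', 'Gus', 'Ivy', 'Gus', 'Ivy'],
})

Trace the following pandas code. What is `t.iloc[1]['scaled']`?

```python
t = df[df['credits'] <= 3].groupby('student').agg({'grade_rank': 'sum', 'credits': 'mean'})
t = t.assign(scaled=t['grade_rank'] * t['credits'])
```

738.0

filter rows where credits <= 3:
   credits  grade_rank student
5        1         203     Gus
6        3          49     Gus
7        3         246     Ivy
8        3         165     Gus
group by student: sum(grade_rank), mean(credits):
         grade_rank   credits
student                      
Gus             417  2.333333
Ivy             246  3.000000
add column scaled = t['grade_rank'] * t['credits']:
         grade_rank   credits  scaled
student                              
Gus             417  2.333333   973.0
Ivy             246  3.000000   738.0
Then the value at position 1, column 'scaled': 738.0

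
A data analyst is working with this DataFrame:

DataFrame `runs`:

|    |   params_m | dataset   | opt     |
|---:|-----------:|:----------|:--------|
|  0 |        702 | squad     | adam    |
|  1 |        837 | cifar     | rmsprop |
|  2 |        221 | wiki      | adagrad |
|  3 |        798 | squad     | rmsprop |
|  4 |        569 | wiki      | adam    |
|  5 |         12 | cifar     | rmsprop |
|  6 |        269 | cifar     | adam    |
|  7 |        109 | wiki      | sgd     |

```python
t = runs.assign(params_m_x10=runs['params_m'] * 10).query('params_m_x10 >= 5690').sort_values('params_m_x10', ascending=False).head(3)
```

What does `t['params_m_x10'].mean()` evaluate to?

7790.0

add column params_m_x10 = runs['params_m'] * 10:
   params_m dataset      opt  params_m_x10
0       702   squad     adam          7020
1       837   cifar  rmsprop          8370
2       221    wiki  adagrad          2210
3       798   squad  rmsprop          7980
4       569    wiki     adam          5690
5        12   cifar  rmsprop           120
6       269   cifar     adam          2690
7       109    wiki      sgd          1090
filter rows where params_m_x10 >= 5690:
   params_m dataset      opt  params_m_x10
0       702   squad     adam          7020
1       837   cifar  rmsprop          8370
3       798   squad  rmsprop          7980
4       569    wiki     adam          5690
sort by params_m_x10 descending:
   params_m dataset      opt  params_m_x10
1       837   cifar  rmsprop          8370
3       798   squad  rmsprop          7980
0       702   squad     adam          7020
4       569    wiki     adam          5690
take first 3 rows:
   params_m dataset      opt  params_m_x10
1       837   cifar  rmsprop          8370
3       798   squad  rmsprop          7980
0       702   squad     adam          7020
Reading off the mean of column 'params_m_x10', we get 7790.0.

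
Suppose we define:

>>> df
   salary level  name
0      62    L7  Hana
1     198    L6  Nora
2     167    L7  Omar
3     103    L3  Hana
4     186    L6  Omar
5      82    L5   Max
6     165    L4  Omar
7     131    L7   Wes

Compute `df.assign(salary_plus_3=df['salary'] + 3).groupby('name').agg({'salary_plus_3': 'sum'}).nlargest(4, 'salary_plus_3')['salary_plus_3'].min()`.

134

add column salary_plus_3 = df['salary'] + 3:
   salary level  name  salary_plus_3
0      62    L7  Hana             65
1     198    L6  Nora            201
2     167    L7  Omar            170
3     103    L3  Hana            106
4     186    L6  Omar            189
5      82    L5   Max             85
6     165    L4  Omar            168
7     131    L7   Wes            134
group by name, sum of salary_plus_3:
      salary_plus_3
name               
Hana            171
Max              85
Nora            201
Omar            527
Wes             134
take 4 rows with largest salary_plus_3:
      salary_plus_3
name               
Omar            527
Nora            201
Hana            171
Wes             134
Taking the min of column 'salary_plus_3' gives 134.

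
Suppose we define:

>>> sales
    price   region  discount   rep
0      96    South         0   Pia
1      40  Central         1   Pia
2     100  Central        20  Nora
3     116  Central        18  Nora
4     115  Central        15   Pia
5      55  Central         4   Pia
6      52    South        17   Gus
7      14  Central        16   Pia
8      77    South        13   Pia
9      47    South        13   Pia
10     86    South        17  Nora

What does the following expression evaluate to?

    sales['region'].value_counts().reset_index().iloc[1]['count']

value_counts of region:
region
Central    6
South      5
Name: count, dtype: int64
reset_index():
    region  count
0  Central      6
1    South      5
Hence 5.

5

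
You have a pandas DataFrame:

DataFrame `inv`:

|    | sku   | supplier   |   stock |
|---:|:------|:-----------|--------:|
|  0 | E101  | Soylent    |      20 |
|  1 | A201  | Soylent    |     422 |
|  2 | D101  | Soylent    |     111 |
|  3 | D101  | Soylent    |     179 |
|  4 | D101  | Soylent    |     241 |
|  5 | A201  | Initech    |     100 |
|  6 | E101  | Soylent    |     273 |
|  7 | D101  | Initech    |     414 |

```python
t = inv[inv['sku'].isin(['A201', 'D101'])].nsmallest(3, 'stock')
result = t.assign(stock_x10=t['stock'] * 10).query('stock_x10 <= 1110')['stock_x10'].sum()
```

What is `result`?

2110

filter rows where sku in ['A201', 'D101']:
    sku supplier  stock
1  A201  Soylent    422
2  D101  Soylent    111
3  D101  Soylent    179
4  D101  Soylent    241
5  A201  Initech    100
7  D101  Initech    414
take 3 rows with smallest stock:
    sku supplier  stock
5  A201  Initech    100
2  D101  Soylent    111
3  D101  Soylent    179
add column stock_x10 = t['stock'] * 10:
    sku supplier  stock  stock_x10
5  A201  Initech    100       1000
2  D101  Soylent    111       1110
3  D101  Soylent    179       1790
filter rows where stock_x10 <= 1110:
    sku supplier  stock  stock_x10
5  A201  Initech    100       1000
2  D101  Soylent    111       1110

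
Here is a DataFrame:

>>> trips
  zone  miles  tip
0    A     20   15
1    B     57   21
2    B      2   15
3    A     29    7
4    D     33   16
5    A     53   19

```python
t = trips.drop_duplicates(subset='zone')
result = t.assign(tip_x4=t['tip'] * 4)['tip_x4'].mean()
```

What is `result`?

69.3333333333

drop duplicate zone (keep=first):
  zone  miles  tip
0    A     20   15
1    B     57   21
4    D     33   16
add column tip_x4 = t['tip'] * 4:
  zone  miles  tip  tip_x4
0    A     20   15      60
1    B     57   21      84
4    D     33   16      64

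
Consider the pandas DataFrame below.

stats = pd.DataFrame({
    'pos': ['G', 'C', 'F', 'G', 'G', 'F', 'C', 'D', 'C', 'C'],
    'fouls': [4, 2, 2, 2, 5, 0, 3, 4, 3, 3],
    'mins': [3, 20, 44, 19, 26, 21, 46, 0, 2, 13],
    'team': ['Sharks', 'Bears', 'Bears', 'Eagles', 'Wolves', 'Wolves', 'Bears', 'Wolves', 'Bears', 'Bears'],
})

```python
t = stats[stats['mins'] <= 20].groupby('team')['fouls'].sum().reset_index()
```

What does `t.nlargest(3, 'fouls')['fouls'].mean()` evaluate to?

5.33333333333

filter rows where mins <= 20:
  pos  fouls  mins    team
0   G      4     3  Sharks
1   C      2    20   Bears
3   G      2    19  Eagles
7   D      4     0  Wolves
8   C      3     2   Bears
9   C      3    13   Bears
group by team, sum of fouls:
team
Bears     8
Eagles    2
Sharks    4
Wolves    4
Name: fouls, dtype: int64
reset_index():
     team  fouls
0   Bears      8
1  Eagles      2
2  Sharks      4
3  Wolves      4
take 3 rows with largest fouls:
     team  fouls
0   Bears      8
2  Sharks      4
3  Wolves      4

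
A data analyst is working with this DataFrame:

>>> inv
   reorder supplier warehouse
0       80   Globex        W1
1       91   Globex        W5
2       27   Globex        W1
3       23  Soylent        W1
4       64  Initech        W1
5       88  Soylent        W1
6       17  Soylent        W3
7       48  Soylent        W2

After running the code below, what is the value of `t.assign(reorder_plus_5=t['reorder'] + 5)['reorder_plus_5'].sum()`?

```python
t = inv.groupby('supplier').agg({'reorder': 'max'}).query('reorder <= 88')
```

group by supplier, max of reorder:
          reorder
supplier         
Globex         91
Initech        64
Soylent        88
filter rows where reorder <= 88:
          reorder
supplier         
Initech        64
Soylent        88
add column reorder_plus_5 = t['reorder'] + 5:
          reorder  reorder_plus_5
supplier                         
Initech        64              69
Soylent        88              93
So sum() = 162.

162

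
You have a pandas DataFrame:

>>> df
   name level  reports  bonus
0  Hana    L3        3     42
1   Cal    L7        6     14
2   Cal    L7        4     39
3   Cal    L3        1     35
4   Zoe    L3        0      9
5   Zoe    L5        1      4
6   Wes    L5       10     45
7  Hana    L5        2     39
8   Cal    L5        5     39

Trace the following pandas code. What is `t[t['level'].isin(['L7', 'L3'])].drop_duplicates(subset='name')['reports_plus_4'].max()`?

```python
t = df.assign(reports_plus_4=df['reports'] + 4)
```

add column reports_plus_4 = df['reports'] + 4:
   name level  reports  bonus  reports_plus_4
0  Hana    L3        3     42               7
1   Cal    L7        6     14              10
2   Cal    L7        4     39               8
3   Cal    L3        1     35               5
4   Zoe    L3        0      9               4
5   Zoe    L5        1      4               5
6   Wes    L5       10     45              14
7  Hana    L5        2     39               6
8   Cal    L5        5     39               9
filter rows where level in ['L7', 'L3']:
   name level  reports  bonus  reports_plus_4
0  Hana    L3        3     42               7
1   Cal    L7        6     14              10
2   Cal    L7        4     39               8
3   Cal    L3        1     35               5
4   Zoe    L3        0      9               4
drop duplicate name (keep=first):
   name level  reports  bonus  reports_plus_4
0  Hana    L3        3     42               7
1   Cal    L7        6     14              10
4   Zoe    L3        0      9               4

10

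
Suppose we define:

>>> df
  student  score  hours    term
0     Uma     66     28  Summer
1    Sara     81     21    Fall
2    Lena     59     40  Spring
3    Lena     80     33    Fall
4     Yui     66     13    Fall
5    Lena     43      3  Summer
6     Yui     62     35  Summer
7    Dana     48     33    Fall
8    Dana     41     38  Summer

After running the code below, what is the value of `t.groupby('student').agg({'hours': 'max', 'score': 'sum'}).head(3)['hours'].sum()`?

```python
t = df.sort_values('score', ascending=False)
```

99

sort by score descending:
  student  score  hours    term
1    Sara     81     21    Fall
3    Lena     80     33    Fall
0     Uma     66     28  Summer
4     Yui     66     13    Fall
6     Yui     62     35  Summer
2    Lena     59     40  Spring
7    Dana     48     33    Fall
5    Lena     43      3  Summer
8    Dana     41     38  Summer
group by student: max(hours), sum(score):
         hours  score
student              
Dana        38     89
Lena        40    182
Sara        21     81
Uma         28     66
Yui         35    128
take first 3 rows:
         hours  score
student              
Dana        38     89
Lena        40    182
Sara        21     81
Reading off the sum of column 'hours', we get 99.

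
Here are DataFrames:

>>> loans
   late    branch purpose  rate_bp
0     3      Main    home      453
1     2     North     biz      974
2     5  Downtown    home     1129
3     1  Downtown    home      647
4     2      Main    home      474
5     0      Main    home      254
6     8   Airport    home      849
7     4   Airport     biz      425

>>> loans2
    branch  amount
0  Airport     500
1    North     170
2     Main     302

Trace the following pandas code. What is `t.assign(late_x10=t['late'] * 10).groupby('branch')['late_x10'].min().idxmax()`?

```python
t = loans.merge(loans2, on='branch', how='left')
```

merge on 'branch' (how='left') → 8 rows:
   late    branch purpose  rate_bp  amount
0     3      Main    home      453   302.0
1     2     North     biz      974   170.0
2     5  Downtown    home     1129     NaN
3     1  Downtown    home      647     NaN
4     2      Main    home      474   302.0
5     0      Main    home      254   302.0
6     8   Airport    home      849   500.0
7     4   Airport     biz      425   500.0
add column late_x10 = t['late'] * 10:
   late    branch purpose  rate_bp  amount  late_x10
0     3      Main    home      453   302.0        30
1     2     North     biz      974   170.0        20
2     5  Downtown    home     1129     NaN        50
3     1  Downtown    home      647     NaN        10
4     2      Main    home      474   302.0        20
5     0      Main    home      254   302.0         0
6     8   Airport    home      849   500.0        80
7     4   Airport     biz      425   500.0        40
group by branch, min of late_x10:
branch
Airport     40
Downtown    10
Main         0
North       20
Name: late_x10, dtype: int64
label with the largest value → Airport

Airport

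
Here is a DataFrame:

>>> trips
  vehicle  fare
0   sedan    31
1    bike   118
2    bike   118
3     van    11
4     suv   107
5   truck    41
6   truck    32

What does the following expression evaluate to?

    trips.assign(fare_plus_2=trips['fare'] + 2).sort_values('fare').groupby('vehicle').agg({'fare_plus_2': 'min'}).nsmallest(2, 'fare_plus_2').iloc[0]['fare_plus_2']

add column fare_plus_2 = trips['fare'] + 2:
  vehicle  fare  fare_plus_2
0   sedan    31           33
1    bike   118          120
2    bike   118          120
3     van    11           13
4     suv   107          109
5   truck    41           43
6   truck    32           34
sort by fare:
  vehicle  fare  fare_plus_2
3     van    11           13
0   sedan    31           33
6   truck    32           34
5   truck    41           43
4     suv   107          109
1    bike   118          120
2    bike   118          120
group by vehicle, min of fare_plus_2:
         fare_plus_2
vehicle             
bike             120
sedan             33
suv              109
truck             34
van               13
take 2 rows with smallest fare_plus_2:
         fare_plus_2
vehicle             
van               13
sedan             33
Finally, value at position 0, column 'fare_plus_2' = 13.

13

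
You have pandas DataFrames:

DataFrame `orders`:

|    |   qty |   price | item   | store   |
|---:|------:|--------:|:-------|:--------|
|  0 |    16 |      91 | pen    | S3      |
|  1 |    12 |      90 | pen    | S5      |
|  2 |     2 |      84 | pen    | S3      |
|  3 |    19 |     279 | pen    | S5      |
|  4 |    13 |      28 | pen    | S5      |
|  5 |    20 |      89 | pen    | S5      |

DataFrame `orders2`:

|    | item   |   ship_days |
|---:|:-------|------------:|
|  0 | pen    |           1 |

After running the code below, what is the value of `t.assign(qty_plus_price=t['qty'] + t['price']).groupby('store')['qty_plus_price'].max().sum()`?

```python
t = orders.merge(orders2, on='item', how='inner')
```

merge on 'item' (how='inner') → 6 rows:
   qty  price item store  ship_days
0   16     91  pen    S3          1
1   12     90  pen    S5          1
2    2     84  pen    S3          1
3   19    279  pen    S5          1
4   13     28  pen    S5          1
5   20     89  pen    S5          1
add column qty_plus_price = t['qty'] + t['price']:
   qty  price item store  ship_days  qty_plus_price
0   16     91  pen    S3          1             107
1   12     90  pen    S5          1             102
2    2     84  pen    S3          1              86
3   19    279  pen    S5          1             298
4   13     28  pen    S5          1              41
5   20     89  pen    S5          1             109
group by store, max of qty_plus_price:
store
S3    107
S5    298
Name: qty_plus_price, dtype: int64

405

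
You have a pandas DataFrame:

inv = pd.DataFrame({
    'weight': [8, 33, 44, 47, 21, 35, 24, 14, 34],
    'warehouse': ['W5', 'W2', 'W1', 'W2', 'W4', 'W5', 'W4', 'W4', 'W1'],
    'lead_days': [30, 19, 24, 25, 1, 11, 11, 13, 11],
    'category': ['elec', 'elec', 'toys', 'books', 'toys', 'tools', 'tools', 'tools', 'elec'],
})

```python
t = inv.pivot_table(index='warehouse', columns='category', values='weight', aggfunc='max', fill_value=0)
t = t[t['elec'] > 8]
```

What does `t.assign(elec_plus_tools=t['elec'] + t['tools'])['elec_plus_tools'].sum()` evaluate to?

pivot: rows=warehouse, cols=category, max(weight):
category   books  elec  tools  toys
warehouse                          
W1             0    34      0    44
W2            47    33      0     0
W4             0     0     24    21
W5             0     8     35     0
filter rows where elec > 8:
category   books  elec  tools  toys
warehouse                          
W1             0    34      0    44
W2            47    33      0     0
add column elec_plus_tools = t['elec'] + t['tools']:
category   books  elec  tools  toys  elec_plus_tools
warehouse                                           
W1             0    34      0    44               34
W2            47    33      0     0               33
sum of column 'elec_plus_tools' → 67

67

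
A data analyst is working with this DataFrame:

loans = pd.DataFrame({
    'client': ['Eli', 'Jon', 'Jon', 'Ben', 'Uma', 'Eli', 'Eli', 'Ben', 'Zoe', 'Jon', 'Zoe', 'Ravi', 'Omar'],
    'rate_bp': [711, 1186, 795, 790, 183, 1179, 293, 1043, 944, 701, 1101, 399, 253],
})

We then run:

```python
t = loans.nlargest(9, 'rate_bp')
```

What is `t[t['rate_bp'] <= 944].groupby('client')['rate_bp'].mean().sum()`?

take 9 rows with largest rate_bp:
   client  rate_bp
1     Jon     1186
5     Eli     1179
10    Zoe     1101
7     Ben     1043
8     Zoe      944
2     Jon      795
3     Ben      790
0     Eli      711
9     Jon      701
filter rows where rate_bp <= 944:
  client  rate_bp
8    Zoe      944
2    Jon      795
3    Ben      790
0    Eli      711
9    Jon      701
group by client, mean of rate_bp:
client
Ben    790.0
Eli    711.0
Jon    748.0
Zoe    944.0
Name: rate_bp, dtype: float64

3193.0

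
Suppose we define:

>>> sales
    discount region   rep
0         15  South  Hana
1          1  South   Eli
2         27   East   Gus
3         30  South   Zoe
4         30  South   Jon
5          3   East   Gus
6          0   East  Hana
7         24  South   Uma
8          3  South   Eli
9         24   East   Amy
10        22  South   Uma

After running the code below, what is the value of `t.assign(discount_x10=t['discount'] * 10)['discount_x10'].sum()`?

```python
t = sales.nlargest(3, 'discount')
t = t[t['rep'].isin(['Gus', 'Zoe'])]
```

570

take 3 rows with largest discount:
   discount region  rep
3        30  South  Zoe
4        30  South  Jon
2        27   East  Gus
filter rows where rep in ['Gus', 'Zoe']:
   discount region  rep
3        30  South  Zoe
2        27   East  Gus
add column discount_x10 = t['discount'] * 10:
   discount region  rep  discount_x10
3        30  South  Zoe           300
2        27   East  Gus           270
So sum() = 570.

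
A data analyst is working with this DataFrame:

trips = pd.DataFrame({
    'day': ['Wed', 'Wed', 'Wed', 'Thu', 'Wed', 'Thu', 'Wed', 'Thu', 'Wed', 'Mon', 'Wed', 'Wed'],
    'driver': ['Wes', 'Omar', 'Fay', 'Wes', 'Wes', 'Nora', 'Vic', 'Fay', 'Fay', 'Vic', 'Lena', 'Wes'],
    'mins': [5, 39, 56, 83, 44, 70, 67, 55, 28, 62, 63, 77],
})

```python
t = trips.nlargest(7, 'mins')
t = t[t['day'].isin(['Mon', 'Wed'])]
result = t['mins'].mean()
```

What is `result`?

take 7 rows with largest mins:
    day driver  mins
3   Thu    Wes    83
11  Wed    Wes    77
5   Thu   Nora    70
6   Wed    Vic    67
10  Wed   Lena    63
9   Mon    Vic    62
2   Wed    Fay    56
filter rows where day in ['Mon', 'Wed']:
    day driver  mins
11  Wed    Wes    77
6   Wed    Vic    67
10  Wed   Lena    63
9   Mon    Vic    62
2   Wed    Fay    56

65.0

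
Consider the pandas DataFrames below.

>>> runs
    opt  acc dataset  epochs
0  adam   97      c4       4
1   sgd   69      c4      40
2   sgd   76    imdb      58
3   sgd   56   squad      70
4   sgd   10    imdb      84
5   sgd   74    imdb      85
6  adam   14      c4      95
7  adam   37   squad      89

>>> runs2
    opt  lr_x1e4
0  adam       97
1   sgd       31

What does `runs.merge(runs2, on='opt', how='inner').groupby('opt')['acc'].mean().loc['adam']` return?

49.3333333333

merge on 'opt' (how='inner') → 8 rows:
    opt  acc dataset  epochs  lr_x1e4
0  adam   97      c4       4       97
1   sgd   69      c4      40       31
2   sgd   76    imdb      58       31
3   sgd   56   squad      70       31
4   sgd   10    imdb      84       31
5   sgd   74    imdb      85       31
6  adam   14      c4      95       97
7  adam   37   squad      89       97
group by opt, mean of acc:
opt
adam    49.333333
sgd     57.000000
Name: acc, dtype: float64
value at index 'adam' → 49.3333333333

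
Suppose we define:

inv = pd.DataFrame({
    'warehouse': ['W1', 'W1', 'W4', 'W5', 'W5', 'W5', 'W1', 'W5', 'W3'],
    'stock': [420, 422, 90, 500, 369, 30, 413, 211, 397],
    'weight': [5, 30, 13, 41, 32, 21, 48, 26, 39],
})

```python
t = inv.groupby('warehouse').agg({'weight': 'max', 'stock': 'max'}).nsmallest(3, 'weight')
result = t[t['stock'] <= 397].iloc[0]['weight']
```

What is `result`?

13

group by warehouse: max(weight), max(stock):
           weight  stock
warehouse               
W1             48    422
W3             39    397
W4             13     90
W5             41    500
take 3 rows with smallest weight:
           weight  stock
warehouse               
W4             13     90
W3             39    397
W5             41    500
filter rows where stock <= 397:
           weight  stock
warehouse               
W4             13     90
W3             39    397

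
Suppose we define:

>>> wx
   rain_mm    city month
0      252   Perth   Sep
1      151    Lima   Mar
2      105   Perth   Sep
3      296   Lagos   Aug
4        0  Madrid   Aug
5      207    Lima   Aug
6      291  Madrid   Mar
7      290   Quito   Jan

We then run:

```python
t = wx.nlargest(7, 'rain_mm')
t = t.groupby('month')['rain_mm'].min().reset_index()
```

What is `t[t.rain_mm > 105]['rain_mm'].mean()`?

216.0

take 7 rows with largest rain_mm:
   rain_mm    city month
3      296   Lagos   Aug
6      291  Madrid   Mar
7      290   Quito   Jan
0      252   Perth   Sep
5      207    Lima   Aug
1      151    Lima   Mar
2      105   Perth   Sep
group by month, min of rain_mm:
month
Aug    207
Jan    290
Mar    151
Sep    105
Name: rain_mm, dtype: int64
reset_index():
  month  rain_mm
0   Aug      207
1   Jan      290
2   Mar      151
3   Sep      105
filter rows where rain_mm > 105:
  month  rain_mm
0   Aug      207
1   Jan      290
2   Mar      151
Reading off the mean of column 'rain_mm', we get 216.0.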